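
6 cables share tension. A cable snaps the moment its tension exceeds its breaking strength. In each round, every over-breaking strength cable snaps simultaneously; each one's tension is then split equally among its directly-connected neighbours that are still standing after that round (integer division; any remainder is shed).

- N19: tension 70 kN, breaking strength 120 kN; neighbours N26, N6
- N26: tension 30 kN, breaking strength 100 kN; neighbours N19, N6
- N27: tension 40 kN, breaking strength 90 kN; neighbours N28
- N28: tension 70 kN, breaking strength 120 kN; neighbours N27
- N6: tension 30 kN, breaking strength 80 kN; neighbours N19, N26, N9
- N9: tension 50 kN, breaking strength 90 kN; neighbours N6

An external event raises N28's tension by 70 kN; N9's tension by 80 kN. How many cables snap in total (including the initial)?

6

Round 1 — N28 at 140 > 120; N9 at 130 > 90. N28, N9 snap.
  N28 sheds 140 kN to N27: 140 each.
    N27: 40+140 = 180 > 90
  N9 sheds 130 kN to N6: 130 each.
    N6: 30+130 = 160 > 80
Round 2 — N27, N6 snap.
  N27 sheds 180 kN: no online neighbours, lost.
  N6 sheds 160 kN to N19, N26: 80 each.
    N19: 70+80 = 150 > 120
    N26: 30+80 = 110 > 100
Round 3 — N19, N26 snap.
  N19 sheds 150 kN: no online neighbours, lost.
  N26 sheds 110 kN: no online neighbours, lost.
No further breaks.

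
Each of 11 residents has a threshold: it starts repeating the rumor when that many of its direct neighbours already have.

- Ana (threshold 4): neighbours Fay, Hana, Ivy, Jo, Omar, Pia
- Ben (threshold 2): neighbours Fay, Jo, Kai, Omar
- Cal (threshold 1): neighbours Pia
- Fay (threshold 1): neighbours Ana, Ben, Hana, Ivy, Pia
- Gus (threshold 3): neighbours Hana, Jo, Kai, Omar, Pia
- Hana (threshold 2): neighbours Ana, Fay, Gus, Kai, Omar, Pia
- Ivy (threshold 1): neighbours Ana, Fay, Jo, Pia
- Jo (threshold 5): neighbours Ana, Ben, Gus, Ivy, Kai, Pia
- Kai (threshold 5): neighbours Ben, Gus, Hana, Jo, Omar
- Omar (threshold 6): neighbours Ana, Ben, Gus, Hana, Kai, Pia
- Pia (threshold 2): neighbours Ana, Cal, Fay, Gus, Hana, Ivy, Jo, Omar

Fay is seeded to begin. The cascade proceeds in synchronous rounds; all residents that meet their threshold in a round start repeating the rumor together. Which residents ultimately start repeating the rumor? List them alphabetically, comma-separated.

Ana, Cal, Fay, Hana, Ivy, Pia

Round 1 — Fay starts repeating the rumor (initial).
Round 2 — checking thresholds:
  Ana: 1 of 6 neighbours < 4, holds.
  Ben: 1 of 4 neighbours < 2, holds.
  Hana: 1 of 6 neighbours < 2, holds.
  Ivy: 1 of 4 neighbours ≥ 1, starts repeating the rumor.
  Pia: 1 of 8 neighbours < 2, holds.
Round 3 — checking thresholds:
  Ana: 2 of 6 neighbours < 4, holds.
  Ben: 1 of 4 neighbours < 2, holds.
  Hana: 1 of 6 neighbours < 2, holds.
  Jo: 1 of 6 neighbours < 5, holds.
  Pia: 2 of 8 neighbours ≥ 2, starts repeating the rumor.
Round 4 — checking thresholds:
  Ana: 3 of 6 neighbours < 4, holds.
  Ben: 1 of 4 neighbours < 2, holds.
  Cal: 1 of 1 neighbours ≥ 1, starts repeating the rumor.
  Gus: 1 of 5 neighbours < 3, holds.
  Hana: 2 of 6 neighbours ≥ 2, starts repeating the rumor.
  Jo: 2 of 6 neighbours < 5, holds.
  Omar: 1 of 6 neighbours < 6, holds.
Round 5 — checking thresholds:
  Ana: 4 of 6 neighbours ≥ 4, starts repeating the rumor.
  Ben: 1 of 4 neighbours < 2, holds.
  Gus: 2 of 5 neighbours < 3, holds.
  Jo: 2 of 6 neighbours < 5, holds.
  Kai: 1 of 5 neighbours < 5, holds.
  Omar: 2 of 6 neighbours < 6, holds.
Round 6 — no new spreads; cascade stops.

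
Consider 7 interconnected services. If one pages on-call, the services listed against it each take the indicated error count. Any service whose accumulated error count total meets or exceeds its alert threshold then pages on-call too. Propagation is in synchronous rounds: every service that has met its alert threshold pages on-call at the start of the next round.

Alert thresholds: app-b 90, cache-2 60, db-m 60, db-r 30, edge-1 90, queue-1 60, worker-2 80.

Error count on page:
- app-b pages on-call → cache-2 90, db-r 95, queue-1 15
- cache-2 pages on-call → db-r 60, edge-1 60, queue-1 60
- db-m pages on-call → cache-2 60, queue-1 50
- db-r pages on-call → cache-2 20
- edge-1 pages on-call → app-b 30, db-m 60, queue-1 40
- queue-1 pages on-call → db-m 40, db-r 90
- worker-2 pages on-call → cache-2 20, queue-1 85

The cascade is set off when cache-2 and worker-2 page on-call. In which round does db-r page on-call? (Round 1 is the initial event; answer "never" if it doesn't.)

Round 1 — cache-2, worker-2 page on-call (initial).
  db-r: +60 → 60 ≥ 30
  edge-1: +60 → 60 < 90
  queue-1: +60+85 → 145 ≥ 60
Round 2 — db-r, queue-1 page on-call.
  db-m: +40 → 40 < 60
No further pages.

2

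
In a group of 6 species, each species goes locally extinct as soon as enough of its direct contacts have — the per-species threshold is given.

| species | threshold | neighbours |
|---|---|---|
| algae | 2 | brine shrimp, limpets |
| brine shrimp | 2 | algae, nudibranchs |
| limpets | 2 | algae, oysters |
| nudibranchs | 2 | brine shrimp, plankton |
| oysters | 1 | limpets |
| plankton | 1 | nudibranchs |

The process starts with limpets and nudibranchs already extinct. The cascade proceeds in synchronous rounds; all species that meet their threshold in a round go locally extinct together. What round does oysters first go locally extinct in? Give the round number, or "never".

2

Round 1 — limpets, nudibranchs go locally extinct (initial).
Round 2 — checking thresholds:
  algae: 1 of 2 neighbours < 2, not yet.
  brine shrimp: 1 of 2 neighbours < 2, not yet.
  oysters: 1 of 1 neighbours ≥ 1, goes locally extinct.
  plankton: 1 of 1 neighbours ≥ 1, goes locally extinct.
Round 3 — no new extinctions; cascade stops.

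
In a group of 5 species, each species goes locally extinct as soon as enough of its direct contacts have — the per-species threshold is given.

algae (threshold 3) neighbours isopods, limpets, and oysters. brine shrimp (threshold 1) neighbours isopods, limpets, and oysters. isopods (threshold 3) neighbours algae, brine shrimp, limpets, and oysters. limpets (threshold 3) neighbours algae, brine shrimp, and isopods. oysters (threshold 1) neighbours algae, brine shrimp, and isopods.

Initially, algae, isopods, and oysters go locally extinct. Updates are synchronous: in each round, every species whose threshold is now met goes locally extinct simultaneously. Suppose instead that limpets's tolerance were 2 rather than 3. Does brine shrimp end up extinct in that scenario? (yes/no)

With limpets's tolerance at 2:
Round 1 — algae, isopods, oysters go locally extinct (initial).
Round 2 — checking thresholds:
  brine shrimp: 2 of 3 neighbours ≥ 1, goes locally extinct.
  limpets: 2 of 3 neighbours ≥ 2, goes locally extinct.
Round 3 — no new extinctions; cascade stops.

yes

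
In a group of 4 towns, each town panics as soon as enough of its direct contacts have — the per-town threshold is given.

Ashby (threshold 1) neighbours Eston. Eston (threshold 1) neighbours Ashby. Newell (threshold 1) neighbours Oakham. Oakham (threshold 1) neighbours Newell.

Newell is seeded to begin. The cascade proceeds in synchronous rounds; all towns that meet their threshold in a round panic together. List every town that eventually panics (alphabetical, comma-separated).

Newell, Oakham

Round 1 — Newell panics (initial).
Round 2 — checking thresholds:
  Oakham: 1 of 1 neighbours ≥ 1, panics.
Round 3 — no new panics; cascade stops.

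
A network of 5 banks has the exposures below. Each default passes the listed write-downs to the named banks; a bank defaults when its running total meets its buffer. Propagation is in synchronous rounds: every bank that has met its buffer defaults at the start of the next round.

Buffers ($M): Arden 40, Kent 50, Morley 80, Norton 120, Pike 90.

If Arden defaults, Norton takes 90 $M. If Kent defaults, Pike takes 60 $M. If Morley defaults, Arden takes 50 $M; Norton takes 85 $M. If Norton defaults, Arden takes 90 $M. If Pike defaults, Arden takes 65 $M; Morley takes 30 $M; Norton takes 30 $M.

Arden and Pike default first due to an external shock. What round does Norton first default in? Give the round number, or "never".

2

Round 1 — Arden, Pike default (initial).
  Morley: +30 → 30 < 80
  Norton: +90+30 → 120 ≥ 120
Round 2 — Norton defaults.
No further defaults.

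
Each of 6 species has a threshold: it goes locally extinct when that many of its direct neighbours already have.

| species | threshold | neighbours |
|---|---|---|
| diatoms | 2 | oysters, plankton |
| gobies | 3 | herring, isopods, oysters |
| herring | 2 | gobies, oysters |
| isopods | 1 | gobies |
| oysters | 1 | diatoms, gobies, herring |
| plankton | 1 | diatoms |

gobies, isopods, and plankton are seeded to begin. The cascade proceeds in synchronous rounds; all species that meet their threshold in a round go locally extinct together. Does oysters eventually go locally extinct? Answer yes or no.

yes

Round 1 — gobies, isopods, plankton go locally extinct (initial).
Round 2 — checking thresholds:
  diatoms: 1 of 2 neighbours < 2, holds.
  herring: 1 of 2 neighbours < 2, holds.
  oysters: 1 of 3 neighbours ≥ 1, goes locally extinct.
Round 3 — checking thresholds:
  diatoms: 2 of 2 neighbours ≥ 2, goes locally extinct.
  herring: 2 of 2 neighbours ≥ 2, goes locally extinct.
Round 4 — no new extinctions; cascade stops.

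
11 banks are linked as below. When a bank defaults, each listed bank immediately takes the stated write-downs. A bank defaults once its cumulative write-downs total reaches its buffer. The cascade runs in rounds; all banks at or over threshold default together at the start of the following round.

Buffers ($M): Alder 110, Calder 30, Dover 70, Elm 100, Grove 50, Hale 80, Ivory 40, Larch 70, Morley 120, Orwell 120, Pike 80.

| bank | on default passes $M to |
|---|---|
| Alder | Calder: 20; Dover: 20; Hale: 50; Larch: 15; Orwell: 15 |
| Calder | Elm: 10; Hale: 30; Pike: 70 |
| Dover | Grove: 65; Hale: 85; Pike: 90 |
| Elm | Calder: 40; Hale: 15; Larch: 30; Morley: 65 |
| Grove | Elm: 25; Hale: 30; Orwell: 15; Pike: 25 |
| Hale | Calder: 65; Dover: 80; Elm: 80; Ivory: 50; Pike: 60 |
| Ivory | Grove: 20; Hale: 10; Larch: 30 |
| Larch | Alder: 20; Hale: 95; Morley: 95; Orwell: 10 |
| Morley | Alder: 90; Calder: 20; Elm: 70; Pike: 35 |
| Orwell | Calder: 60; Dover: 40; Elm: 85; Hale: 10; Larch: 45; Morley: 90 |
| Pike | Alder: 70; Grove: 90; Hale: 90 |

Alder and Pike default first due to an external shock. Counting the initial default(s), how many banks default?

Round 1 — Alder, Pike default (initial).
  Calder: +20 → 20 < 30
  Dover: +20 → 20 < 70
  Grove: +90 → 90 ≥ 50
  Hale: +50+90 → 140 ≥ 80
  Larch: +15 → 15 < 70
  Orwell: +15 → 15 < 120
Round 2 — Grove, Hale default.
  Calder: +65 → 85 ≥ 30
  Dover: +80 → 100 ≥ 70
  Elm: +25+80 → 105 ≥ 100
  Ivory: +50 → 50 ≥ 40
  Orwell: +15 → 30 < 120
Round 3 — Calder, Dover, Elm, Ivory default.
  Larch: +30+30 → 75 ≥ 70
  Morley: +65 → 65 < 120
Round 4 — Larch defaults.
  Morley: +95 → 160 ≥ 120
  Orwell: +10 → 40 < 120
Round 5 — Morley defaults.
No further defaults.

10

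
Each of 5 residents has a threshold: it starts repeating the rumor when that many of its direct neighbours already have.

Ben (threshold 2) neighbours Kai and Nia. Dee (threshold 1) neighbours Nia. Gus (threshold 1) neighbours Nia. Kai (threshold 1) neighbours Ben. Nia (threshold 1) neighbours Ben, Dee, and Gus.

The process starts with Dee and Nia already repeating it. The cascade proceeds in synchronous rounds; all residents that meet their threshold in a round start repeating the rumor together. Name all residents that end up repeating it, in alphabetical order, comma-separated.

Round 1 — Dee, Nia start repeating the rumor (initial).
Round 2 — checking thresholds:
  Ben: 1 of 2 neighbours < 2, below threshold.
  Gus: 1 of 1 neighbours ≥ 1, starts repeating the rumor.
Round 3 — no new spreads; cascade stops.

Dee, Gus, Nia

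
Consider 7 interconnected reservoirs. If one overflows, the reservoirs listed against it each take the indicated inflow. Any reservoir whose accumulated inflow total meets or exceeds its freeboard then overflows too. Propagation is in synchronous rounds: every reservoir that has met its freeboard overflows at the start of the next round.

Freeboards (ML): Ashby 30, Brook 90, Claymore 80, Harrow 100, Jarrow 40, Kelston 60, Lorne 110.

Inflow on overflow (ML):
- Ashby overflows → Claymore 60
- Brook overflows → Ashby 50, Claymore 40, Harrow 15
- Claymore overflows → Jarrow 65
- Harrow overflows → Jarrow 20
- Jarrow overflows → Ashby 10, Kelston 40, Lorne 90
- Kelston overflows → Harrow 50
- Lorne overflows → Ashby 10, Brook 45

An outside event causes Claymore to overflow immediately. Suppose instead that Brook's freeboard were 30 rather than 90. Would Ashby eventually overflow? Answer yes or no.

With Brook's freeboard at 30:
Round 1 — Claymore overflows (initial).
  Jarrow: +65 → 65 ≥ 40
Round 2 — Jarrow overflows.
  Ashby: +10 → 10 < 30
  Kelston: +40 → 40 < 60
  Lorne: +90 → 90 < 110
No further overflows.

no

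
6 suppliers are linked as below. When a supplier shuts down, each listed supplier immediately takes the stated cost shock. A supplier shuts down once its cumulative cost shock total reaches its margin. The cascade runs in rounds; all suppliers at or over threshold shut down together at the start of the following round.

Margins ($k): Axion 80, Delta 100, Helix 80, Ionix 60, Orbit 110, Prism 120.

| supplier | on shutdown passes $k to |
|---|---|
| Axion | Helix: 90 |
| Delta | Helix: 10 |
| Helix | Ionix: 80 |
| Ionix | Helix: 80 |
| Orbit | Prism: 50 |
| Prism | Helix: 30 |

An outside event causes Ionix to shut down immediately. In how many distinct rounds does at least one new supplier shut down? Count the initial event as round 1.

Round 1 — Ionix shuts down (initial).
  Helix: +80 → 80 ≥ 80
Round 2 — Helix shuts down.
No further shutdowns.

2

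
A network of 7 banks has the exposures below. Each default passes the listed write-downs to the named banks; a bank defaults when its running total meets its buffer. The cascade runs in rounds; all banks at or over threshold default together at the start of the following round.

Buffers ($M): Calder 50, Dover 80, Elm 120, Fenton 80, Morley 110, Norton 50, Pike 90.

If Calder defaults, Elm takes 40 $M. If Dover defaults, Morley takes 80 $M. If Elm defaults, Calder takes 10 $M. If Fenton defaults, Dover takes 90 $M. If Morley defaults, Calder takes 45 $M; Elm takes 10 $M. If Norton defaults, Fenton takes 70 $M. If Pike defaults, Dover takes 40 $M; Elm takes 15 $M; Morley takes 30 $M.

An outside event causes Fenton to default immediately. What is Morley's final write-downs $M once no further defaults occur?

80

Round 1 — Fenton defaults (initial).
  Dover: +90 → 90 ≥ 80
Round 2 — Dover defaults.
  Morley: +80 → 80 < 110
No further defaults.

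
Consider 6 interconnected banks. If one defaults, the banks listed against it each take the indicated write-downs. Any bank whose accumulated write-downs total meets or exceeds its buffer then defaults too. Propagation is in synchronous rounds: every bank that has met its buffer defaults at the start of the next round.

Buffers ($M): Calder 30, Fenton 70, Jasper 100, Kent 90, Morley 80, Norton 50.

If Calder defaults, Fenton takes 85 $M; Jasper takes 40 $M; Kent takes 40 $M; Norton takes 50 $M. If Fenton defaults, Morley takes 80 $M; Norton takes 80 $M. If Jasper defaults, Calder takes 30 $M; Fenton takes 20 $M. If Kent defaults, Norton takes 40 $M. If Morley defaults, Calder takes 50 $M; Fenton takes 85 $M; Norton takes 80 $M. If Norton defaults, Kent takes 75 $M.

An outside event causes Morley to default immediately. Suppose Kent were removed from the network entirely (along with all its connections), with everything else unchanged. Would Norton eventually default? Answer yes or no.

With Kent removed:
Round 1 — Morley defaults (initial).
  Calder: +50 → 50 ≥ 30
  Fenton: +85 → 85 ≥ 70
  Norton: +80 → 80 ≥ 50
Round 2 — Calder, Fenton, Norton default.
  Jasper: +40 → 40 < 100
No further defaults.

yes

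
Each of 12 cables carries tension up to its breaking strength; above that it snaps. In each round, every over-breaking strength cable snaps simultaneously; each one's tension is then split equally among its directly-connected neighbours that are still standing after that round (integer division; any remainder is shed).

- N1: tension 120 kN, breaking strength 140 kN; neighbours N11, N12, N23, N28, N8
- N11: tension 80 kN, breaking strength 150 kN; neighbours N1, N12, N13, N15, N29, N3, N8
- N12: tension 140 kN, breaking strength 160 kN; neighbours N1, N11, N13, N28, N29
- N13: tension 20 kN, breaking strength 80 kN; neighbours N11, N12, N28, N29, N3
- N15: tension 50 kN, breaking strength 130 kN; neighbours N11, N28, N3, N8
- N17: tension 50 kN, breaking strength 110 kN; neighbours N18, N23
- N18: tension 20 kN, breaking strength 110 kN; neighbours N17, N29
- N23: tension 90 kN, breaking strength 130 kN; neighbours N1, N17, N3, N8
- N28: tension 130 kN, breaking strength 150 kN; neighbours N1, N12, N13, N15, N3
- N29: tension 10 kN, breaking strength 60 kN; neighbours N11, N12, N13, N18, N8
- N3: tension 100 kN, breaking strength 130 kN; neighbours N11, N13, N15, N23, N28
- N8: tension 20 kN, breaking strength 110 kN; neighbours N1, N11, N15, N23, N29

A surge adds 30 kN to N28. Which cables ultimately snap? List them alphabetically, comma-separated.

N1, N11, N12, N13, N15, N17, N18, N23, N28, N29, N3, N8

Round 1 — N28 at 160 > 150. N28 snaps.
  N28 sheds 160 kN to N1, N12, N13, N15, N3: 32 each.
    N1: 120+32 = 152 > 140
    N12: 140+32 = 172 > 160
    N13: 20+32 = 52 ≤ 80
    N15: 50+32 = 82 ≤ 130
    N3: 100+32 = 132 > 130
Round 2 — N1, N12, N3 snap.
  N1 sheds 152 kN to N11, N23, N8: 50 each (2 lost).
    N11: 80+50 = 130 ≤ 150
    N23: 90+50 = 140 > 130
    N8: 20+50 = 70 ≤ 110
  N12 sheds 172 kN to N11, N13, N29: 57 each (1 lost).
    N11: 130+57 = 187 > 150
    N13: 52+57 = 109 > 80
    N29: 10+57 = 67 > 60
  N3 sheds 132 kN to N11, N13, N15, N23: 33 each.
    N11: 187+33 = 220 > 150
    N13: 109+33 = 142 > 80
    N15: 82+33 = 115 ≤ 130
    N23: 140+33 = 173 > 130
Round 3 — N11, N13, N23, N29 snap.
  N11 sheds 220 kN to N15, N8: 110 each.
    N15: 115+110 = 225 > 130
    N8: 70+110 = 180 > 110
  N13 sheds 142 kN: no online neighbours, lost.
  N23 sheds 173 kN to N17, N8: 86 each (1 lost).
    N17: 50+86 = 136 > 110
    N8: 180+86 = 266 > 110
  N29 sheds 67 kN to N18, N8: 33 each (1 lost).
    N18: 20+33 = 53 ≤ 110
    N8: 266+33 = 299 > 110
Round 4 — N15, N17, N8 snap.
  N15 sheds 225 kN: no online neighbours, lost.
  N17 sheds 136 kN to N18: 136 each.
    N18: 53+136 = 189 > 110
  N8 sheds 299 kN: no online neighbours, lost.
Round 5 — N18 snaps.
  N18 sheds 189 kN: no online neighbours, lost.
No further breaks.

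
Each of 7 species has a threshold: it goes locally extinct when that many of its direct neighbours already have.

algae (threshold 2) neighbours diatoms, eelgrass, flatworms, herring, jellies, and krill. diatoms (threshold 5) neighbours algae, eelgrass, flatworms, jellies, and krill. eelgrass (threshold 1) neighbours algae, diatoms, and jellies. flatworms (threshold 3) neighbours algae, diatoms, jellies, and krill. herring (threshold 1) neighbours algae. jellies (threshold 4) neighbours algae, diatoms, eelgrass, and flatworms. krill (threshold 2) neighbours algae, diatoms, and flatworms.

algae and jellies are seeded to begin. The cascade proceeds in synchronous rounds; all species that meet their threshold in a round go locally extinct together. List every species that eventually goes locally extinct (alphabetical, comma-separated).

Round 1 — algae, jellies go locally extinct (initial).
Round 2 — checking thresholds:
  diatoms: 2 of 5 neighbours < 5, below threshold.
  eelgrass: 2 of 3 neighbours ≥ 1, goes locally extinct.
  flatworms: 2 of 4 neighbours < 3, below threshold.
  herring: 1 of 1 neighbours ≥ 1, goes locally extinct.
  krill: 1 of 3 neighbours < 2, below threshold.
Round 3 — no new extinctions; cascade stops.

algae, eelgrass, herring, jellies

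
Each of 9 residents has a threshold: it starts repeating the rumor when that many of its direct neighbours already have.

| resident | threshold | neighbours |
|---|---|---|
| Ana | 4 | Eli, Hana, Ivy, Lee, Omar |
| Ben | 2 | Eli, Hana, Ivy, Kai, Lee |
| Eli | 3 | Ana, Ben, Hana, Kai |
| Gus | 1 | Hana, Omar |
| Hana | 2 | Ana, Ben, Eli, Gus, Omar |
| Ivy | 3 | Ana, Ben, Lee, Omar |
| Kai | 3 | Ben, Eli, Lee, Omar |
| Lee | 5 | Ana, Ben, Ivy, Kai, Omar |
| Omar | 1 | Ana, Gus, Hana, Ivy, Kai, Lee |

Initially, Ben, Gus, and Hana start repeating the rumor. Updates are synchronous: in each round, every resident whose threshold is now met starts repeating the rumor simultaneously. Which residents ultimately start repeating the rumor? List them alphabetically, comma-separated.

Round 1 — Ben, Gus, Hana start repeating the rumor (initial).
Round 2 — checking thresholds:
  Ana: 1 of 5 neighbours < 4, not yet.
  Eli: 2 of 4 neighbours < 3, not yet.
  Ivy: 1 of 4 neighbours < 3, not yet.
  Kai: 1 of 4 neighbours < 3, not yet.
  Lee: 1 of 5 neighbours < 5, not yet.
  Omar: 2 of 6 neighbours ≥ 1, starts repeating the rumor.
Round 3 — no new spreads; cascade stops.

Ben, Gus, Hana, Omar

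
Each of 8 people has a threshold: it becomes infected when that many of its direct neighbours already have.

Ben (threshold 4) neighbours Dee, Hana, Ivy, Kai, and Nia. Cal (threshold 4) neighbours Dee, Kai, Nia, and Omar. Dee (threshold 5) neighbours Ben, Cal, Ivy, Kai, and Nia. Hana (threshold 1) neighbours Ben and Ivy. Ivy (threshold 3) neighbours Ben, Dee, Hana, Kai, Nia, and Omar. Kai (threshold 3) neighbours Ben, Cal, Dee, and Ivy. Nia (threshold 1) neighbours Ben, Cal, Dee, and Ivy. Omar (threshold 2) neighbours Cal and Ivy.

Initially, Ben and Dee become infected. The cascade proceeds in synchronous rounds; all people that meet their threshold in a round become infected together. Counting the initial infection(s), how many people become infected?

6

Round 1 — Ben, Dee become infected (initial).
Round 2 — checking thresholds:
  Cal: 1 of 4 neighbours < 4, holds.
  Hana: 1 of 2 neighbours ≥ 1, becomes infected.
  Ivy: 2 of 6 neighbours < 3, holds.
  Kai: 2 of 4 neighbours < 3, holds.
  Nia: 2 of 4 neighbours ≥ 1, becomes infected.
Round 3 — checking thresholds:
  Cal: 2 of 4 neighbours < 4, holds.
  Ivy: 4 of 6 neighbours ≥ 3, becomes infected.
  Kai: 2 of 4 neighbours < 3, holds.
Round 4 — checking thresholds:
  Cal: 2 of 4 neighbours < 4, holds.
  Kai: 3 of 4 neighbours ≥ 3, becomes infected.
  Omar: 1 of 2 neighbours < 2, holds.
Round 5 — no new infections; cascade stops.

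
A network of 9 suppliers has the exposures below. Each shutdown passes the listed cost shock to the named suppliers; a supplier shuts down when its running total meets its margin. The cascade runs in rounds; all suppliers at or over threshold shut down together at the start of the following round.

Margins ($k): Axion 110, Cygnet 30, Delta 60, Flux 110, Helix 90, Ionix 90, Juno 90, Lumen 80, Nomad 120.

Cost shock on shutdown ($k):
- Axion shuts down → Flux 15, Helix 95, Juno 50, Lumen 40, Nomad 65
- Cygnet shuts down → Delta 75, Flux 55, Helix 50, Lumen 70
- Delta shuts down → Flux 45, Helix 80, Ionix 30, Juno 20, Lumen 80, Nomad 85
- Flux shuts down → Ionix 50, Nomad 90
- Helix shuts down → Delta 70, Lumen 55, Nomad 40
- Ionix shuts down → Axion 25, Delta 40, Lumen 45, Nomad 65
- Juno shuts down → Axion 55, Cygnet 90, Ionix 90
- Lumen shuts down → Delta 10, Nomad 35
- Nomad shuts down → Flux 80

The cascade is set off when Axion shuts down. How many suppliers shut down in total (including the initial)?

6

Round 1 — Axion shuts down (initial).
  Flux: +15 → 15 < 110
  Helix: +95 → 95 ≥ 90
  Juno: +50 → 50 < 90
  Lumen: +40 → 40 < 80
  Nomad: +65 → 65 < 120
Round 2 — Helix shuts down.
  Delta: +70 → 70 ≥ 60
  Lumen: +55 → 95 ≥ 80
  Nomad: +40 → 105 < 120
Round 3 — Delta, Lumen shut down.
  Flux: +45 → 60 < 110
  Ionix: +30 → 30 < 90
  Juno: +20 → 70 < 90
  Nomad: +85+35 → 225 ≥ 120
Round 4 — Nomad shuts down.
  Flux: +80 → 140 ≥ 110
Round 5 — Flux shuts down.
  Ionix: +50 → 80 < 90
No further shutdowns.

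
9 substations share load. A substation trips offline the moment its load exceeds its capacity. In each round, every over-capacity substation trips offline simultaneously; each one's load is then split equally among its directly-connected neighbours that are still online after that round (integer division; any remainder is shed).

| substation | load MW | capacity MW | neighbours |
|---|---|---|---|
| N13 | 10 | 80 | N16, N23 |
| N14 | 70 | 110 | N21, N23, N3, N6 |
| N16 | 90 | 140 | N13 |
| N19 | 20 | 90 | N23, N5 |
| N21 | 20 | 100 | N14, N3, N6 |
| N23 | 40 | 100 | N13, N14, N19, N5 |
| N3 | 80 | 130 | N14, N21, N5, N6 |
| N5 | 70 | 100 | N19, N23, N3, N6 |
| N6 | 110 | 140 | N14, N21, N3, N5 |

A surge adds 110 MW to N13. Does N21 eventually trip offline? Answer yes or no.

Round 1 — N13 at 120 > 80. N13 trips offline.
  N13 sheds 120 MW to N16, N23: 60 each.
    N16: 90+60 = 150 > 140
    N23: 40+60 = 100 ≤ 100
Round 2 — N16 trips offline.
  N16 sheds 150 MW: no online neighbours, lost.
No further trips.

no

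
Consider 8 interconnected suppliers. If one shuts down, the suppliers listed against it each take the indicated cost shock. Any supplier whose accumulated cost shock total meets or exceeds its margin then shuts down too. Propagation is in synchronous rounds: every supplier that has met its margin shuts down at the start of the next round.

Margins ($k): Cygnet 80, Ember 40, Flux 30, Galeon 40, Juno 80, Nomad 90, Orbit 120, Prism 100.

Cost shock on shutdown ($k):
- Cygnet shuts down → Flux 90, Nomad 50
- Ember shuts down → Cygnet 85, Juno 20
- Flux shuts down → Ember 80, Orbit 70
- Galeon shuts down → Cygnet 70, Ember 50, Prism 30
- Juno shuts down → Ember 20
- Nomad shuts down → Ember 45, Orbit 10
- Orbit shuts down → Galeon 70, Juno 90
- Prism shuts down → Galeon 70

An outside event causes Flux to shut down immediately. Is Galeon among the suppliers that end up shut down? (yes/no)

no

Round 1 — Flux shuts down (initial).
  Ember: +80 → 80 ≥ 40
  Orbit: +70 → 70 < 120
Round 2 — Ember shuts down.
  Cygnet: +85 → 85 ≥ 80
  Juno: +20 → 20 < 80
Round 3 — Cygnet shuts down.
  Nomad: +50 → 50 < 90
No further shutdowns.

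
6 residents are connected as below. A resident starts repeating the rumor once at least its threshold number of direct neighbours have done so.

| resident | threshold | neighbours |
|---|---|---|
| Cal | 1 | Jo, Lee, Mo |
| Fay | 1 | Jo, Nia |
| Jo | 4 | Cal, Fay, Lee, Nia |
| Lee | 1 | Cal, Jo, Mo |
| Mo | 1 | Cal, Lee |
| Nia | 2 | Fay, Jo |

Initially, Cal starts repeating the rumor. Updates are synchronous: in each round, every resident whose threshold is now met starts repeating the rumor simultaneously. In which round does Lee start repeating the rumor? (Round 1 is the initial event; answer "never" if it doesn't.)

2

Round 1 — Cal starts repeating the rumor (initial).
Round 2 — checking thresholds:
  Jo: 1 of 4 neighbours < 4, below threshold.
  Lee: 1 of 3 neighbours ≥ 1, starts repeating the rumor.
  Mo: 1 of 2 neighbours ≥ 1, starts repeating the rumor.
Round 3 — no new spreads; cascade stops.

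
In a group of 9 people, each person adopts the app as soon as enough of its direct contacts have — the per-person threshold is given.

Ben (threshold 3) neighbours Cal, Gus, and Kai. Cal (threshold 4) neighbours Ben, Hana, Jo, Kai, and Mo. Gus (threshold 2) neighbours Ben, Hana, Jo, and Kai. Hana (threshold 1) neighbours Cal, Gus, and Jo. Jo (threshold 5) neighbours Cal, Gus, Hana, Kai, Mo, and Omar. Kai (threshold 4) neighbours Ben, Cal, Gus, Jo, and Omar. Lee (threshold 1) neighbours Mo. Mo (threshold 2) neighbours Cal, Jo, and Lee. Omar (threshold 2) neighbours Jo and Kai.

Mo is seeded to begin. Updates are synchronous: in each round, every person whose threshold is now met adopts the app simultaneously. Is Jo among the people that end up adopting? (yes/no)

no

Round 1 — Mo adopts the app (initial).
Round 2 — checking thresholds:
  Cal: 1 of 5 neighbours < 4, below threshold.
  Jo: 1 of 6 neighbours < 5, below threshold.
  Lee: 1 of 1 neighbours ≥ 1, adopts the app.
Round 3 — no new adoptions; cascade stops.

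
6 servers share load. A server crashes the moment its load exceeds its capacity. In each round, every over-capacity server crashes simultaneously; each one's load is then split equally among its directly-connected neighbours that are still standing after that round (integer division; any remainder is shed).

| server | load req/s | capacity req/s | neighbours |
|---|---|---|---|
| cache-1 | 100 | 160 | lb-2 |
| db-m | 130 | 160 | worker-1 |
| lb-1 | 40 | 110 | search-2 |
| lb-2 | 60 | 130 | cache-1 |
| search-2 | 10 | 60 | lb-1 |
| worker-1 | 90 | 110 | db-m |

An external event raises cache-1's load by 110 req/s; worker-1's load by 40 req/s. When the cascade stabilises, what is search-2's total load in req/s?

10

Round 1 — cache-1 at 210 > 160; worker-1 at 130 > 110. cache-1, worker-1 crash.
  cache-1 sheds 210 req/s to lb-2: 210 each.
    lb-2: 60+210 = 270 > 130
  worker-1 sheds 130 req/s to db-m: 130 each.
    db-m: 130+130 = 260 > 160
Round 2 — db-m, lb-2 crash.
  db-m sheds 260 req/s: no online neighbours, lost.
  lb-2 sheds 270 req/s: no online neighbours, lost.
No further crashes.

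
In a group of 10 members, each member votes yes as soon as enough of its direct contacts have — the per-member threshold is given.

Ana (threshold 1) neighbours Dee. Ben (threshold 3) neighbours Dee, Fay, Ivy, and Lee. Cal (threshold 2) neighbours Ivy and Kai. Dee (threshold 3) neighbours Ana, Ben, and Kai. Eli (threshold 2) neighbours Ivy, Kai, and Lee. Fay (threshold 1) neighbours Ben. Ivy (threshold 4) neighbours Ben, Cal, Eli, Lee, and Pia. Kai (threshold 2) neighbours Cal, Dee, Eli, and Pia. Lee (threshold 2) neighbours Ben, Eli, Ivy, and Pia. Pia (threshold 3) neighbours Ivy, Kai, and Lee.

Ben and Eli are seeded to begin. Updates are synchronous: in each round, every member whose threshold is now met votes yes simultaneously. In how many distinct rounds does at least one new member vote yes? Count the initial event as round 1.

Round 1 — Ben, Eli vote yes (initial).
Round 2 — checking thresholds:
  Dee: 1 of 3 neighbours < 3, not yet.
  Fay: 1 of 1 neighbours ≥ 1, votes yes.
  Ivy: 2 of 5 neighbours < 4, not yet.
  Kai: 1 of 4 neighbours < 2, not yet.
  Lee: 2 of 4 neighbours ≥ 2, votes yes.
Round 3 — no new yes votes; cascade stops.

2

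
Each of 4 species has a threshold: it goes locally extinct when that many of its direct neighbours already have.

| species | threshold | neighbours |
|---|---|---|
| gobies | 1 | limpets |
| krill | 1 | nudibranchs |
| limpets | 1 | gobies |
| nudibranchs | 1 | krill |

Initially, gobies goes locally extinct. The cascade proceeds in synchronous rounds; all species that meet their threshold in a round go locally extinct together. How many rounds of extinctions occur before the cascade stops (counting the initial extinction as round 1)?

Round 1 — gobies goes locally extinct (initial).
Round 2 — checking thresholds:
  limpets: 1 of 1 neighbours ≥ 1, goes locally extinct.
Round 3 — no new extinctions; cascade stops.

2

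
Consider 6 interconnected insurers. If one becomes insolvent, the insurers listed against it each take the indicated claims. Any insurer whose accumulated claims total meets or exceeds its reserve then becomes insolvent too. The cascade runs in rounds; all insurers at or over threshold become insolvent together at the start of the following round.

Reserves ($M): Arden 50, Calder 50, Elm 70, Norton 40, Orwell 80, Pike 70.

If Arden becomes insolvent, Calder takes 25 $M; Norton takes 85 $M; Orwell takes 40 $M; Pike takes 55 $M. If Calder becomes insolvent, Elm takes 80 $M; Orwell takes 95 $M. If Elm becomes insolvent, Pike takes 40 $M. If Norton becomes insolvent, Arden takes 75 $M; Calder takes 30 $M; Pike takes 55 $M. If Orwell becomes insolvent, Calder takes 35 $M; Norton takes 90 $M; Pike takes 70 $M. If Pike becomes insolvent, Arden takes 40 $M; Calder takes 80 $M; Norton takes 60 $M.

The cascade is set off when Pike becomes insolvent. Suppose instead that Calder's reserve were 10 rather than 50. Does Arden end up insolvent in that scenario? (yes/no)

yes

With Calder's reserve at 10:
Round 1 — Pike becomes insolvent (initial).
  Arden: +40 → 40 < 50
  Calder: +80 → 80 ≥ 10
  Norton: +60 → 60 ≥ 40
Round 2 — Calder, Norton become insolvent.
  Arden: +75 → 115 ≥ 50
  Elm: +80 → 80 ≥ 70
  Orwell: +95 → 95 ≥ 80
Round 3 — Arden, Elm, Orwell become insolvent.
No further insolvencies.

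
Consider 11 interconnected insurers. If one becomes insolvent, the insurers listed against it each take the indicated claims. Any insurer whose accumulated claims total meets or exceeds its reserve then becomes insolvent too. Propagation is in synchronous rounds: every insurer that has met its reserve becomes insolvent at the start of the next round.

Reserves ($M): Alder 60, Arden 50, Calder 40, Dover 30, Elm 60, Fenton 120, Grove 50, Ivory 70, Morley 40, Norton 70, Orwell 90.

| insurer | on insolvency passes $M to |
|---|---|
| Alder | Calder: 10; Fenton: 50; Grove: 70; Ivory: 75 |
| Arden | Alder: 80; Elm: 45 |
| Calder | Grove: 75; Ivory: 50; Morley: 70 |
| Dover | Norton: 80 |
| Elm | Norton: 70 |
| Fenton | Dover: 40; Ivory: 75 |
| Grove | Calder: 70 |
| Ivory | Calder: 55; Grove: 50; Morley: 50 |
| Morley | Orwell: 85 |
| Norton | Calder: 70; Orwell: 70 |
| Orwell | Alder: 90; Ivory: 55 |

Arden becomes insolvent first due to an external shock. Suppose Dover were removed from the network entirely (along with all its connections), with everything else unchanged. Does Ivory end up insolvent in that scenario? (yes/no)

With Dover removed:
Round 1 — Arden becomes insolvent (initial).
  Alder: +80 → 80 ≥ 60
  Elm: +45 → 45 < 60
Round 2 — Alder becomes insolvent.
  Calder: +10 → 10 < 40
  Fenton: +50 → 50 < 120
  Grove: +70 → 70 ≥ 50
  Ivory: +75 → 75 ≥ 70
Round 3 — Grove, Ivory become insolvent.
  Calder: +70+55 → 135 ≥ 40
  Morley: +50 → 50 ≥ 40
Round 4 — Calder, Morley become insolvent.
  Orwell: +85 → 85 < 90
No further insolvencies.

yes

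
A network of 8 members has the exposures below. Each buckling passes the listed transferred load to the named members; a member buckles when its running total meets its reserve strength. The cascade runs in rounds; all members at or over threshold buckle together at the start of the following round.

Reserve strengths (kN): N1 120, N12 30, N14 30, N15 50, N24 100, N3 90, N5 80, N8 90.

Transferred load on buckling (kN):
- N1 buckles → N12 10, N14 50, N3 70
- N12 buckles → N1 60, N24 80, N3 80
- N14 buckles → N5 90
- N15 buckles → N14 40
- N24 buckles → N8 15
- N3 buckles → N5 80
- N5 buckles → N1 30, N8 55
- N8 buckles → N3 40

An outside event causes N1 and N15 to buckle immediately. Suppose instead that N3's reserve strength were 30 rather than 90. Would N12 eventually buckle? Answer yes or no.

With N3's reserve strength at 30:
Round 1 — N1, N15 buckle (initial).
  N12: +10 → 10 < 30
  N14: +50+40 → 90 ≥ 30
  N3: +70 → 70 ≥ 30
Round 2 — N14, N3 buckle.
  N5: +90+80 → 170 ≥ 80
Round 3 — N5 buckles.
  N8: +55 → 55 < 90
No further bucklings.

no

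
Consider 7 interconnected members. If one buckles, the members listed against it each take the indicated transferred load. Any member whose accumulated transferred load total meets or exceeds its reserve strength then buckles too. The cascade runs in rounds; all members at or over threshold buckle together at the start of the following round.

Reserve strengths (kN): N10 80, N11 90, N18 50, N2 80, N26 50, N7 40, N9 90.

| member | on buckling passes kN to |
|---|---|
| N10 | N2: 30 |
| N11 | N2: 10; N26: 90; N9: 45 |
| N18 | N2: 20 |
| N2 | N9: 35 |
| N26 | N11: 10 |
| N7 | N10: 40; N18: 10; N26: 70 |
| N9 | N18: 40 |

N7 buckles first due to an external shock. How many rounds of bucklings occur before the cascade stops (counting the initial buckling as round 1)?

Round 1 — N7 buckles (initial).
  N10: +40 → 40 < 80
  N18: +10 → 10 < 50
  N26: +70 → 70 ≥ 50
Round 2 — N26 buckles.
  N11: +10 → 10 < 90
No further bucklings.

2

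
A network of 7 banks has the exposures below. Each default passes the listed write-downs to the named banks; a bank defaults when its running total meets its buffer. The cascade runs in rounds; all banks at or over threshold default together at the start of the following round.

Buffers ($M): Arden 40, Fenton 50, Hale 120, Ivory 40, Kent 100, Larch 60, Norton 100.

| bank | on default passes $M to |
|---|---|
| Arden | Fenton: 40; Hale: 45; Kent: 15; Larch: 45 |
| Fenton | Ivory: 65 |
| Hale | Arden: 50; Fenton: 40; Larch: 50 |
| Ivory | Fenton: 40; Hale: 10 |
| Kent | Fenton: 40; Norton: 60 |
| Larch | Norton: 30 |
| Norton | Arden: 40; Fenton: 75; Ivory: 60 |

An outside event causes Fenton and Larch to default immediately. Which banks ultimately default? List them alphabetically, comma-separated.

Round 1 — Fenton, Larch default (initial).
  Ivory: +65 → 65 ≥ 40
  Norton: +30 → 30 < 100
Round 2 — Ivory defaults.
  Hale: +10 → 10 < 120
No further defaults.

Fenton, Ivory, Larch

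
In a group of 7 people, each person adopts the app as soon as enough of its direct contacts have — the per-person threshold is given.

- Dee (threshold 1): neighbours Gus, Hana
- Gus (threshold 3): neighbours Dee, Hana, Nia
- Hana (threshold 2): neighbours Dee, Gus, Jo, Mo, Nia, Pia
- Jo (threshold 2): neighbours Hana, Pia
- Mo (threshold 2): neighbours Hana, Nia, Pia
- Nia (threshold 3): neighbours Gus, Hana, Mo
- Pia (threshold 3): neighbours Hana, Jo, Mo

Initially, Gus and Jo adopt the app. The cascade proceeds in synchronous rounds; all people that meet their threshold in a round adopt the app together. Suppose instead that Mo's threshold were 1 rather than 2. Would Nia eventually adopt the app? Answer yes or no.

yes

With Mo's threshold at 1:
Round 1 — Gus, Jo adopt the app (initial).
Round 2 — checking thresholds:
  Dee: 1 of 2 neighbours ≥ 1, adopts the app.
  Hana: 2 of 6 neighbours ≥ 2, adopts the app.
  Nia: 1 of 3 neighbours < 3, below threshold.
  Pia: 1 of 3 neighbours < 3, below threshold.
Round 3 — checking thresholds:
  Mo: 1 of 3 neighbours ≥ 1, adopts the app.
  Nia: 2 of 3 neighbours < 3, below threshold.
  Pia: 2 of 3 neighbours < 3, below threshold.
Round 4 — checking thresholds:
  Nia: 3 of 3 neighbours ≥ 3, adopts the app.
  Pia: 3 of 3 neighbours ≥ 3, adopts the app.
Round 5 — no new adoptions; cascade stops.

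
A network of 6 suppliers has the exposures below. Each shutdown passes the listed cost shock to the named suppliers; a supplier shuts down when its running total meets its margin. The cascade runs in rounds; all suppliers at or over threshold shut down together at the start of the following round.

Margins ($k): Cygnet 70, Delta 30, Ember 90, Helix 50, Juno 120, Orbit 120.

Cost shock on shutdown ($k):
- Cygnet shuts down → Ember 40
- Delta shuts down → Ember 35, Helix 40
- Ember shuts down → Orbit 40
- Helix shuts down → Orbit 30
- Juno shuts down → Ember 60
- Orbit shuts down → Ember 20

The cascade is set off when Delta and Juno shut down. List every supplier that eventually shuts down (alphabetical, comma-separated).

Round 1 — Delta, Juno shut down (initial).
  Ember: +35+60 → 95 ≥ 90
  Helix: +40 → 40 < 50
Round 2 — Ember shuts down.
  Orbit: +40 → 40 < 120
No further shutdowns.

Delta, Ember, Juno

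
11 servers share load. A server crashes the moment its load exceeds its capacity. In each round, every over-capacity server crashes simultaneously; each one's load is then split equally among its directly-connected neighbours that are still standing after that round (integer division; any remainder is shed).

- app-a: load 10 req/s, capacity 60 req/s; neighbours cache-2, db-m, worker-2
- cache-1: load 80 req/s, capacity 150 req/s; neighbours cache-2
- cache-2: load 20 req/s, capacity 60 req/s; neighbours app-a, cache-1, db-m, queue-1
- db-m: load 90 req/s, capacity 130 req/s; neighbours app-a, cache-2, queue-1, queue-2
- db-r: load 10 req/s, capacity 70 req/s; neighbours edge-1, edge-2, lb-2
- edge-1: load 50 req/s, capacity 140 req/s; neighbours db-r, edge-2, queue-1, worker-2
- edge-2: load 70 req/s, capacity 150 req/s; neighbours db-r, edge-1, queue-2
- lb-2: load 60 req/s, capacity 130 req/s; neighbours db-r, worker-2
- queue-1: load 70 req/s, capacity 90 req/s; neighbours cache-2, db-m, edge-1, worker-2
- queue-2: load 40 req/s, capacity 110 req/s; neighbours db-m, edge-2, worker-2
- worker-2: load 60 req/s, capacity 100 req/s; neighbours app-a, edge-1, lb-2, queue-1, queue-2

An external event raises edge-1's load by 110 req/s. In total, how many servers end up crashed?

Round 1 — edge-1 at 160 > 140. edge-1 crashes.
  edge-1 sheds 160 req/s to db-r, edge-2, queue-1, worker-2: 40 each.
    db-r: 10+40 = 50 ≤ 70
    edge-2: 70+40 = 110 ≤ 150
    queue-1: 70+40 = 110 > 90
    worker-2: 60+40 = 100 ≤ 100
Round 2 — queue-1 crashes.
  queue-1 sheds 110 req/s to cache-2, db-m, worker-2: 36 each (2 lost).
    cache-2: 20+36 = 56 ≤ 60
    db-m: 90+36 = 126 ≤ 130
    worker-2: 100+36 = 136 > 100
Round 3 — worker-2 crashes.
  worker-2 sheds 136 req/s to app-a, lb-2, queue-2: 45 each (1 lost).
    app-a: 10+45 = 55 ≤ 60
    lb-2: 60+45 = 105 ≤ 130
    queue-2: 40+45 = 85 ≤ 110
No further crashes.

3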